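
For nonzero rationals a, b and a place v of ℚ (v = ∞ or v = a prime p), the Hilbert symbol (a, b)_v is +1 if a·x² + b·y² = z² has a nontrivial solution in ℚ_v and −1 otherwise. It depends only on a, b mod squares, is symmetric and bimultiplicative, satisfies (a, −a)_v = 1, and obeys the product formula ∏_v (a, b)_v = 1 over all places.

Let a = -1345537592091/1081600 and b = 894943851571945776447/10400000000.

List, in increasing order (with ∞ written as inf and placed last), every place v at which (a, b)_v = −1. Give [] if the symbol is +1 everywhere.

(a, b) ≡ (-451, 182) mod (ℚ^×)²; places V = {2, 3, 5, 7, 11, 13, 17, 41, ∞}.
(a,b)_7: α=2, u≡1; β=3, v≡6 (mod 7); (1|7)=+1, (6|7)=-1; sign (−1)^0·+1^3·-1^2 = +1.
(a,b)_∞: sgn(-451)=−, sgn(182)=+, so +1.
(a,b)_13: α=-2, u≡12; β=-1, v≡4 (mod 13); (12|13)=+1, (4|13)=+1; sign (−1)^0·+1^-1·+1^-2 = +1.
(a,b)_17: α=4, u≡13; β=6, v≡7 (mod 17); (13|17)=+1, (7|17)=-1; sign (−1)^0·+1^6·-1^4 = +1.
(a,b)_2: α=-8, β=-11; u≡5, v≡3 (mod 8); ε(u)ε(v)=0·1, αω(v)=-8·1, βω(u)=-11·1; sum ≡ 1  ⇒  -1.
(a,b)_11: α=1, u≡3; β=2, v≡8 (mod 11); (3|11)=+1, (8|11)=-1; sign (−1)^0·+1^2·-1^1 = -1.
(a,b)_3: α=6, u≡2; β=12, v≡2 (mod 3); (2|3)=-1, (2|3)=-1; sign (−1)^0·-1^12·-1^6 = +1.
(a,b)_41: α=1, u≡19; β=2, v≡10 (mod 41); (19|41)=-1, (10|41)=+1; sign (−1)^0·-1^2·+1^1 = +1.
(a,b)_5: α=-2, u≡1; β=-8, v≡3 (mod 5); (1|5)=+1, (3|5)=-1; sign (−1)^0·+1^-8·-1^-2 = +1.
|Ram(-451, 182)| = 2, even; anisotropic at {2, 11}.

[2, 11]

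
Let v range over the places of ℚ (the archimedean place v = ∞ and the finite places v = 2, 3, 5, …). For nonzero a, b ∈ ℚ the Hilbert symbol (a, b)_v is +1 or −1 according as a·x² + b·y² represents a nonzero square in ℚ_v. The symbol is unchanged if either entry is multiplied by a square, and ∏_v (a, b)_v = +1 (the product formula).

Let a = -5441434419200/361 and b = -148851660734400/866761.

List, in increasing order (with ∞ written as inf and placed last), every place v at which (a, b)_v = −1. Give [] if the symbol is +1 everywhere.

[17, inf]

Mod squares: a ≡ -17, b ≡ -39. Check v ∈ {∞, 2, 3, 5, 7, 13, 17, 19}.
v=13: a=13^2·(≡4), b=13^5·(≡1) mod 13; (4|13)=+1, (1|13)=+1; (−1)^{2·5·6}·(+1)^5·(+1)^2 = +1.
v=∞: -17 < 0 and -39 < 0  ⇒  (a,b)_∞ = -1.
v=17: a=17^3·(≡8), b=17^4·(≡10) mod 17; (8|17)=+1, (10|17)=-1; (−1)^{3·4·8}·(+1)^4·(-1)^3 = -1.
v=3: a=3^0·(≡1), b=3^1·(≡2) mod 3; (1|3)=+1, (2|3)=-1; (−1)^{0·1·1}·(+1)^1·(-1)^0 = +1.
v=7: a=7^0·(≡1), b=7^-4·(≡5) mod 7; (1|7)=+1, (5|7)=-1; (−1)^{0·-4·3}·(+1)^-4·(-1)^0 = +1.
v=19: a=19^-2·(≡18), b=19^-2·(≡15) mod 19; (18|19)=-1, (15|19)=-1; (−1)^{-2·-2·9}·(-1)^-2·(-1)^-2 = +1.
v=2: v_2(a)=18, v_2(b)=6; units ≡ 7, 1 (mod 8); ε·ε+αω+βω = 1·0+18·0+6·0 ≡ 0  ⇒  (a,b)_2 = +1.
v=5: a=5^2·(≡2), b=5^2·(≡4) mod 5; (2|5)=-1, (4|5)=+1; (−1)^{2·2·2}·(-1)^2·(+1)^2 = +1.
(-17, -39 / ℚ) ramifies at {17, ∞}: a division algebra.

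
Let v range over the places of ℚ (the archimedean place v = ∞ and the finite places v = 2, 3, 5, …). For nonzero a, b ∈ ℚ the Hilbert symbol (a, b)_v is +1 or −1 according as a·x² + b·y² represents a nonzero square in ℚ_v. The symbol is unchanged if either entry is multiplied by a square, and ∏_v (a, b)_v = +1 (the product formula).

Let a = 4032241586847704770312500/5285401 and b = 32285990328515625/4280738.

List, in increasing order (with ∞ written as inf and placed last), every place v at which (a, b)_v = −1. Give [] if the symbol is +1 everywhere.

Mod squares: a ≡ 13, b ≡ 6882. Check v ∈ {∞, 2, 3, 5, 7, 11, 13, 19, 29, 31, 37}.
v=7: a=7^2·(≡3), b=7^-2·(≡1) mod 7; (3|7)=-1, (1|7)=+1; (−1)^{2·-2·3}·(-1)^-2·(+1)^2 = +1.
v=13: a=13^7·(≡9), b=13^4·(≡6) mod 13; (9|13)=+1, (6|13)=-1; (−1)^{7·4·6}·(+1)^4·(-1)^7 = -1.
v=2: v_2(a)=2, v_2(b)=-1; units ≡ 5, 1 (mod 8); ε·ε+αω+βω = 0·0+2·0+-1·1 ≡ 1  ⇒  (a,b)_2 = -1.
v=29: a=29^2·(≡5), b=29^2·(≡20) mod 29; (5|29)=+1, (20|29)=+1; (−1)^{2·2·14}·(+1)^2·(+1)^2 = +1.
v=31: a=31^0·(≡30), b=31^1·(≡2) mod 31; (30|31)=-1, (2|31)=+1; (−1)^{0·1·15}·(-1)^1·(+1)^0 = -1.
v=11: a=11^-4·(≡10), b=11^-2·(≡10) mod 11; (10|11)=-1, (10|11)=-1; (−1)^{-4·-2·5}·(-1)^-2·(-1)^-4 = +1.
v=3: a=3^6·(≡1), b=3^1·(≡2) mod 3; (1|3)=+1, (2|3)=-1; (−1)^{6·1·1}·(+1)^1·(-1)^6 = +1.
v=∞: 13 > 0 and 6882 > 0  ⇒  (a,b)_∞ = +1.
v=5: a=5^8·(≡2), b=5^8·(≡2) mod 5; (2|5)=-1, (2|5)=-1; (−1)^{8·8·2}·(-1)^8·(-1)^8 = +1.
v=37: a=37^2·(≡13), b=37^1·(≡4) mod 37; (13|37)=-1, (4|37)=+1; (−1)^{2·1·18}·(-1)^1·(+1)^2 = -1.
v=19: a=19^-2·(≡14), b=19^-2·(≡4) mod 19; (14|19)=-1, (4|19)=+1; (−1)^{-2·-2·9}·(-1)^-2·(+1)^-2 = +1.
|Ram(13, 6882)| = 4, even; anisotropic at {2, 13, 31, 37}.

[2, 13, 31, 37]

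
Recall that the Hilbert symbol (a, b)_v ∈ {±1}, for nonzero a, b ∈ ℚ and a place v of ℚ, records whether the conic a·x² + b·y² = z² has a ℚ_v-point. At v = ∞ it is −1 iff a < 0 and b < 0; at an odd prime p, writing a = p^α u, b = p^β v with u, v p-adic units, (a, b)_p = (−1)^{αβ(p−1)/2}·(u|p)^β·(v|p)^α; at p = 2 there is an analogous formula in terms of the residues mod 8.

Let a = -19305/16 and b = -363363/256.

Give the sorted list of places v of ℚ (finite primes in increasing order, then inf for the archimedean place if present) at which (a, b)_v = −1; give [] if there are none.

[5, inf]

Mod squares: a ≡ -2145, b ≡ -3003. Check v ∈ {∞, 2, 3, 5, 7, 11, 13}.
v=2: v_2(a)=-4, v_2(b)=-8; units ≡ 7, 5 (mod 8); ε·ε+αω+βω = 1·0+-4·1+-8·0 ≡ 0  ⇒  (a,b)_2 = +1.
v=13: a=13^1·(≡12), b=13^1·(≡10) mod 13; (12|13)=+1, (10|13)=+1; (−1)^{1·1·6}·(+1)^1·(+1)^1 = +1.
v=3: a=3^3·(≡2), b=3^1·(≡1) mod 3; (2|3)=-1, (1|3)=+1; (−1)^{3·1·1}·(-1)^1·(+1)^3 = +1.
v=7: a=7^0·(≡4), b=7^1·(≡6) mod 7; (4|7)=+1, (6|7)=-1; (−1)^{0·1·3}·(+1)^1·(-1)^0 = +1.
v=5: a=5^1·(≡4), b=5^0·(≡2) mod 5; (4|5)=+1, (2|5)=-1; (−1)^{1·0·2}·(+1)^0·(-1)^1 = -1.
v=∞: -2145 < 0 and -3003 < 0  ⇒  (a,b)_∞ = -1.
v=11: a=11^1·(≡1), b=11^3·(≡8) mod 11; (1|11)=+1, (8|11)=-1; (−1)^{1·3·5}·(+1)^3·(-1)^1 = +1.
|Ram(-2145, -3003)| = 2, even; anisotropic at {5, ∞}.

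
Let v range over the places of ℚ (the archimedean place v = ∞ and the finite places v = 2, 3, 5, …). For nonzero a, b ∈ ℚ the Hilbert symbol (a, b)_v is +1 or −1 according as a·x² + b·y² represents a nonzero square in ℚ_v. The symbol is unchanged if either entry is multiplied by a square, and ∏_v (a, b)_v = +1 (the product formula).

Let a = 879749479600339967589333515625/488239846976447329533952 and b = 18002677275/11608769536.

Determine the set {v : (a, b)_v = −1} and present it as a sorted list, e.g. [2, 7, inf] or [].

Mod squares: a ≡ 2415, b ≡ 11. Check v ∈ {∞, 2, 3, 5, 7, 11, 13, 17, 23, 29, 31, 37}.
v=3: a=3^11·(≡1), b=3^4·(≡2) mod 3; (1|3)=+1, (2|3)=-1; (−1)^{11·4·1}·(+1)^4·(-1)^11 = -1.
v=∞: 2415 > 0 and 11 > 0  ⇒  (a,b)_∞ = +1.
v=37: a=37^-4·(≡30), b=37^-2·(≡1) mod 37; (30|37)=+1, (1|37)=+1; (−1)^{-4·-2·18}·(+1)^-2·(+1)^-4 = +1.
v=17: a=17^2·(≡16), b=17^0·(≡5) mod 17; (16|17)=+1, (5|17)=-1; (−1)^{2·0·8}·(+1)^0·(-1)^2 = +1.
v=7: a=7^-7·(≡1), b=7^-2·(≡2) mod 7; (1|7)=+1, (2|7)=+1; (−1)^{-7·-2·3}·(+1)^-2·(+1)^-7 = +1.
v=23: a=23^1·(≡6), b=23^0·(≡15) mod 23; (6|23)=+1, (15|23)=-1; (−1)^{1·0·11}·(+1)^0·(-1)^1 = -1.
v=29: a=29^4·(≡27), b=29^2·(≡27) mod 29; (27|29)=-1, (27|29)=-1; (−1)^{4·2·14}·(-1)^2·(-1)^4 = +1.
v=11: a=11^4·(≡7), b=11^1·(≡9) mod 11; (7|11)=-1, (9|11)=+1; (−1)^{4·1·5}·(-1)^1·(+1)^4 = -1.
v=5: a=5^7·(≡2), b=5^2·(≡1) mod 5; (2|5)=-1, (1|5)=+1; (−1)^{7·2·2}·(-1)^2·(+1)^7 = +1.
v=2: v_2(a)=-16, v_2(b)=-10; units ≡ 7, 3 (mod 8); ε·ε+αω+βω = 1·1+-16·1+-10·0 ≡ 1  ⇒  (a,b)_2 = -1.
v=13: a=13^-6·(≡9), b=13^-2·(≡5) mod 13; (9|13)=+1, (5|13)=-1; (−1)^{-6·-2·6}·(+1)^-2·(-1)^-6 = +1.
v=31: a=31^4·(≡2), b=31^2·(≡22) mod 31; (2|31)=+1, (22|31)=-1; (−1)^{4·2·15}·(+1)^2·(-1)^4 = +1.
|Ram(2415, 11)| = 4, even; anisotropic at {2, 3, 11, 23}.

[2, 3, 11, 23]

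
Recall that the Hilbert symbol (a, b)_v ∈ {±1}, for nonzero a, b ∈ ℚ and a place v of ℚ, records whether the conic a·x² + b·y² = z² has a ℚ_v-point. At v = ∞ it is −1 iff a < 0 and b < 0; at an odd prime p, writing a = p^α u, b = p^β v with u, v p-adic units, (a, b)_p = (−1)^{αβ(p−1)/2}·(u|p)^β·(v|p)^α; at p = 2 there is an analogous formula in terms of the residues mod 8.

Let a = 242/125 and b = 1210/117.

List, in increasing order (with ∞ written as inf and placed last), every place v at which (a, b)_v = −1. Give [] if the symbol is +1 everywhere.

[2, 5]

(a, b) ≡ (10, 130) mod (ℚ^×)²; places V = {2, 3, 5, 11, 13, ∞}.
(a,b)_2: α=1, β=1; u≡5, v≡1 (mod 8); ε(u)ε(v)=0·0, αω(v)=1·0, βω(u)=1·1; sum ≡ 1  ⇒  -1.
(a,b)_3: α=0, u≡1; β=-2, v≡1 (mod 3); (1|3)=+1, (1|3)=+1; sign (−1)^0·+1^-2·+1^0 = +1.
(a,b)_13: α=0, u≡1; β=-1, v≡3 (mod 13); (1|13)=+1, (3|13)=+1; sign (−1)^0·+1^-1·+1^0 = +1.
(a,b)_5: α=-3, u≡2; β=1, v≡1 (mod 5); (2|5)=-1, (1|5)=+1; sign (−1)^0·-1^1·+1^-3 = -1.
(a,b)_∞: sgn(10)=+, sgn(130)=+, so +1.
(a,b)_11: α=2, u≡6; β=2, v≡3 (mod 11); (6|11)=-1, (3|11)=+1; sign (−1)^0·-1^2·+1^2 = +1.
Ram(10, 130) = {2, 5}; no ℚ_2-point on the conic.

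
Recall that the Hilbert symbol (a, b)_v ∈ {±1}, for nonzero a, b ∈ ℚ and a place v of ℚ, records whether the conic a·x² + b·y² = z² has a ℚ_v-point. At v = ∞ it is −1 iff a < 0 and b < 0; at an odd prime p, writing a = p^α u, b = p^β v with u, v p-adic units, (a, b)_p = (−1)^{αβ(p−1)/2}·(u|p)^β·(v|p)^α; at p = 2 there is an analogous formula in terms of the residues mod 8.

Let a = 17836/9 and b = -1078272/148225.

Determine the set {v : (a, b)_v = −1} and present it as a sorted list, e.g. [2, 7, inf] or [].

[2, 13]

Mod squares: a ≡ 91, b ≡ -13. Check v ∈ {∞, 2, 3, 5, 7, 11, 13}.
v=∞: 91 > 0 and -13 < 0  ⇒  (a,b)_∞ = +1.
v=3: a=3^-2·(≡1), b=3^4·(≡2) mod 3; (1|3)=+1, (2|3)=-1; (−1)^{-2·4·1}·(+1)^4·(-1)^-2 = +1.
v=7: a=7^3·(≡5), b=7^-2·(≡1) mod 7; (5|7)=-1, (1|7)=+1; (−1)^{3·-2·3}·(-1)^-2·(+1)^3 = +1.
v=11: a=11^0·(≡3), b=11^-2·(≡9) mod 11; (3|11)=+1, (9|11)=+1; (−1)^{0·-2·5}·(+1)^-2·(+1)^0 = +1.
v=5: a=5^0·(≡4), b=5^-2·(≡2) mod 5; (4|5)=+1, (2|5)=-1; (−1)^{0·-2·2}·(+1)^-2·(-1)^0 = +1.
v=13: a=13^1·(≡8), b=13^1·(≡4) mod 13; (8|13)=-1, (4|13)=+1; (−1)^{1·1·6}·(-1)^1·(+1)^1 = -1.
v=2: v_2(a)=2, v_2(b)=10; units ≡ 3, 3 (mod 8); ε·ε+αω+βω = 1·1+2·1+10·1 ≡ 1  ⇒  (a,b)_2 = -1.
(91, -13 / ℚ) ramifies at {2, 13}: a division algebra.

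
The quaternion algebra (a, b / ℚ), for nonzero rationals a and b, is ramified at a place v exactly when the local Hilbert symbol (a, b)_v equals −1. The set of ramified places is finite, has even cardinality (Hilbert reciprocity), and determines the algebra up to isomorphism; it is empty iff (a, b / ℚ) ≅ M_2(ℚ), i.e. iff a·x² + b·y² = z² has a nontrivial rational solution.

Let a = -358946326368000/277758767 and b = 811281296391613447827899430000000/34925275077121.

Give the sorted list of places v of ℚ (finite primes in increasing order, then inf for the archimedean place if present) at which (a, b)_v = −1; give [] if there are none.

Mod squares: a ≡ -8199385, b ≡ 230. Check v ∈ {∞, 2, 3, 5, 7, 11, 13, 17, 23, 37, 41, 47, 53}.
v=3: a=3^8·(≡2), b=3^4·(≡2) mod 3; (2|3)=-1, (2|3)=-1; (−1)^{8·4·1}·(-1)^4·(-1)^8 = +1.
v=41: a=41^1·(≡14), b=41^2·(≡31) mod 41; (14|41)=-1, (31|41)=+1; (−1)^{1·2·20}·(-1)^2·(+1)^1 = +1.
v=5: a=5^3·(≡3), b=5^7·(≡4) mod 5; (3|5)=-1, (4|5)=+1; (−1)^{3·7·2}·(-1)^7·(+1)^3 = -1.
v=17: a=17^-2·(≡15), b=17^-4·(≡2) mod 17; (15|17)=+1, (2|17)=+1; (−1)^{-2·-4·8}·(+1)^-4·(+1)^-2 = +1.
v=2: v_2(a)=8, v_2(b)=7; units ≡ 7, 3 (mod 8); ε·ε+αω+βω = 1·1+8·1+7·0 ≡ 1  ⇒  (a,b)_2 = -1.
v=7: a=7^2·(≡4), b=7^8·(≡3) mod 7; (4|7)=+1, (3|7)=-1; (−1)^{2·8·3}·(+1)^8·(-1)^2 = +1.
v=37: a=37^1·(≡26), b=37^2·(≡31) mod 37; (26|37)=+1, (31|37)=-1; (−1)^{1·2·18}·(+1)^2·(-1)^1 = -1.
v=53: a=53^0·(≡3), b=53^2·(≡18) mod 53; (3|53)=-1, (18|53)=-1; (−1)^{0·2·26}·(-1)^2·(-1)^0 = +1.
v=∞: -8199385 < 0 and 230 > 0  ⇒  (a,b)_∞ = +1.
v=23: a=23^1·(≡19), b=23^3·(≡5) mod 23; (19|23)=-1, (5|23)=-1; (−1)^{1·3·11}·(-1)^3·(-1)^1 = -1.
v=11: a=11^-2·(≡1), b=11^-4·(≡2) mod 11; (1|11)=+1, (2|11)=-1; (−1)^{-2·-4·5}·(+1)^-4·(-1)^-2 = +1.
v=13: a=13^-2·(≡9), b=13^-4·(≡10) mod 13; (9|13)=+1, (10|13)=+1; (−1)^{-2·-4·6}·(+1)^-4·(+1)^-2 = +1.
v=47: a=47^-1·(≡3), b=47^2·(≡7) mod 47; (3|47)=+1, (7|47)=+1; (−1)^{-1·2·23}·(+1)^2·(+1)^-1 = +1.
|Ram(-8199385, 230)| = 4, even; anisotropic at {2, 5, 23, 37}.

[2, 5, 23, 37]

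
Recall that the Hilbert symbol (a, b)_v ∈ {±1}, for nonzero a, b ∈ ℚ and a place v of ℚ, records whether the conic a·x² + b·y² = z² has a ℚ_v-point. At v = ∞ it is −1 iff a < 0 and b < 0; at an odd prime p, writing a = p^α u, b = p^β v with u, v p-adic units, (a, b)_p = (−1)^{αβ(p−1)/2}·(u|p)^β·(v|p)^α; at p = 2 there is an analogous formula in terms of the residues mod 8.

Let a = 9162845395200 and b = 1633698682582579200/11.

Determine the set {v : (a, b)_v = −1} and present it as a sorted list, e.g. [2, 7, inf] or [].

[3, 11, 17, 23]

Mod squares: a ≡ 17, b ≡ 28842. Check v ∈ {∞, 2, 3, 5, 7, 11, 17, 19, 23}.
v=19: a=19^2·(≡4), b=19^3·(≡1) mod 19; (4|19)=+1, (1|19)=+1; (−1)^{2·3·9}·(+1)^3·(+1)^2 = +1.
v=∞: 17 > 0 and 28842 > 0  ⇒  (a,b)_∞ = +1.
v=17: a=17^1·(≡4), b=17^2·(≡12) mod 17; (4|17)=+1, (12|17)=-1; (−1)^{1·2·8}·(+1)^2·(-1)^1 = -1.
v=23: a=23^2·(≡19), b=23^3·(≡8) mod 23; (19|23)=-1, (8|23)=+1; (−1)^{2·3·11}·(-1)^3·(+1)^2 = -1.
v=5: a=5^2·(≡3), b=5^2·(≡3) mod 5; (3|5)=-1, (3|5)=-1; (−1)^{2·2·2}·(-1)^2·(-1)^2 = +1.
v=7: a=7^2·(≡3), b=7^2·(≡1) mod 7; (3|7)=-1, (1|7)=+1; (−1)^{2·2·3}·(-1)^2·(+1)^2 = +1.
v=11: a=11^0·(≡2), b=11^-1·(≡5) mod 11; (2|11)=-1, (5|11)=+1; (−1)^{0·-1·5}·(-1)^-1·(+1)^0 = -1.
v=2: v_2(a)=8, v_2(b)=11; units ≡ 1, 5 (mod 8); ε·ε+αω+βω = 0·0+8·1+11·0 ≡ 0  ⇒  (a,b)_2 = +1.
v=3: a=3^2·(≡2), b=3^3·(≡2) mod 3; (2|3)=-1, (2|3)=-1; (−1)^{2·3·1}·(-1)^3·(-1)^2 = -1.
Ram(17, 28842) = {3, 11, 17, 23}; no ℚ_3-point on the conic.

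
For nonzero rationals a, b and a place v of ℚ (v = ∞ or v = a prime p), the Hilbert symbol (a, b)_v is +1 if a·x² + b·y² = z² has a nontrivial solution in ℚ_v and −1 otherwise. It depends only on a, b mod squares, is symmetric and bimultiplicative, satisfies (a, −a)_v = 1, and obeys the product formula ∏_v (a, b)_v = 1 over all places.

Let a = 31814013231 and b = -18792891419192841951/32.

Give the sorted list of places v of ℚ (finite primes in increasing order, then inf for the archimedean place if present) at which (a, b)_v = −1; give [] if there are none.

(a, b) ≡ (24871, -5278) mod (ℚ^×)²; places V = {2, 3, 7, 11, 13, 17, 19, 29, ∞}.
(a,b)_∞: sgn(24871)=+, sgn(-5278)=−, so +1.
(a,b)_7: α=1, u≡1; β=3, v≡2 (mod 7); (1|7)=+1, (2|7)=+1; sign (−1)^1·+1^3·+1^1 = -1.
(a,b)_29: α=2, u≡2; β=3, v≡3 (mod 29); (2|29)=-1, (3|29)=-1; sign (−1)^0·-1^3·-1^2 = -1.
(a,b)_11: α=1, u≡2; β=2, v≡2 (mod 11); (2|11)=-1, (2|11)=-1; sign (−1)^0·-1^2·-1^1 = -1.
(a,b)_3: α=2, u≡1; β=4, v≡2 (mod 3); (1|3)=+1, (2|3)=-1; sign (−1)^0·+1^4·-1^2 = +1.
(a,b)_13: α=2, u≡6; β=3, v≡12 (mod 13); (6|13)=-1, (12|13)=+1; sign (−1)^0·-1^3·+1^2 = -1.
(a,b)_17: α=1, u≡13; β=2, v≡13 (mod 17); (13|17)=+1, (13|17)=+1; sign (−1)^0·+1^2·+1^1 = +1.
(a,b)_2: α=0, β=-5; u≡7, v≡1 (mod 8); ε(u)ε(v)=1·0, αω(v)=0·0, βω(u)=-5·0; sum ≡ 0  ⇒  +1.
(a,b)_19: α=1, u≡9; β=2, v≡16 (mod 19); (9|19)=+1, (16|19)=+1; sign (−1)^0·+1^2·+1^1 = +1.
Ram(24871, -5278) = {7, 11, 13, 29}; no ℚ_7-point on the conic.

[7, 11, 13, 29]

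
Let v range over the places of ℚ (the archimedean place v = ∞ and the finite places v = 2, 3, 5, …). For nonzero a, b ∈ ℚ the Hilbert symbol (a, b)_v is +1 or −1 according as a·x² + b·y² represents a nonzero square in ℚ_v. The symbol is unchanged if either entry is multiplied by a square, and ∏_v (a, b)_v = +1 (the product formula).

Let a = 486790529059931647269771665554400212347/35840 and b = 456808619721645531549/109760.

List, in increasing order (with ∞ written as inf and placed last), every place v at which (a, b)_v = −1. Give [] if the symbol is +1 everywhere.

Mod squares: a ≡ 713545, b ≡ 16411535. Check v ∈ {∞, 2, 3, 5, 7, 11, 17, 19, 23, 29, 37, 41, 59}.
v=17: a=17^2·(≡9), b=17^2·(≡14) mod 17; (9|17)=+1, (14|17)=-1; (−1)^{2·2·8}·(+1)^2·(-1)^2 = +1.
v=7: a=7^-1·(≡2), b=7^-3·(≡4) mod 7; (2|7)=+1, (4|7)=+1; (−1)^{-1·-3·3}·(+1)^-3·(+1)^-1 = -1.
v=23: a=23^6·(≡9), b=23^3·(≡18) mod 23; (9|23)=+1, (18|23)=+1; (−1)^{6·3·11}·(+1)^3·(+1)^6 = +1.
v=2: v_2(a)=-10, v_2(b)=-6; units ≡ 1, 7 (mod 8); ε·ε+αω+βω = 0·1+-10·0+-6·0 ≡ 0  ⇒  (a,b)_2 = +1.
v=∞: 713545 > 0 and 16411535 > 0  ⇒  (a,b)_∞ = +1.
v=41: a=41^0·(≡14), b=41^2·(≡38) mod 41; (14|41)=-1, (38|41)=-1; (−1)^{0·2·20}·(-1)^2·(-1)^0 = +1.
v=11: a=11^4·(≡2), b=11^2·(≡10) mod 11; (2|11)=-1, (10|11)=-1; (−1)^{4·2·5}·(-1)^2·(-1)^4 = +1.
v=59: a=59^4·(≡2), b=59^2·(≡21) mod 59; (2|59)=-1, (21|59)=+1; (−1)^{4·2·29}·(-1)^2·(+1)^4 = +1.
v=29: a=29^5·(≡7), b=29^1·(≡7) mod 29; (7|29)=+1, (7|29)=+1; (−1)^{5·1·14}·(+1)^1·(+1)^5 = +1.
v=19: a=19^3·(≡17), b=19^1·(≡1) mod 19; (17|19)=+1, (1|19)=+1; (−1)^{3·1·9}·(+1)^1·(+1)^3 = -1.
v=37: a=37^3·(≡32), b=37^1·(≡10) mod 37; (32|37)=-1, (10|37)=+1; (−1)^{3·1·18}·(-1)^1·(+1)^3 = -1.
v=5: a=5^-1·(≡4), b=5^-1·(≡2) mod 5; (4|5)=+1, (2|5)=-1; (−1)^{-1·-1·2}·(+1)^-1·(-1)^-1 = -1.
v=3: a=3^2·(≡1), b=3^2·(≡2) mod 3; (1|3)=+1, (2|3)=-1; (−1)^{2·2·1}·(+1)^2·(-1)^2 = +1.
|Ram(713545, 16411535)| = 4, even; anisotropic at {5, 7, 19, 37}.

[5, 7, 19, 37]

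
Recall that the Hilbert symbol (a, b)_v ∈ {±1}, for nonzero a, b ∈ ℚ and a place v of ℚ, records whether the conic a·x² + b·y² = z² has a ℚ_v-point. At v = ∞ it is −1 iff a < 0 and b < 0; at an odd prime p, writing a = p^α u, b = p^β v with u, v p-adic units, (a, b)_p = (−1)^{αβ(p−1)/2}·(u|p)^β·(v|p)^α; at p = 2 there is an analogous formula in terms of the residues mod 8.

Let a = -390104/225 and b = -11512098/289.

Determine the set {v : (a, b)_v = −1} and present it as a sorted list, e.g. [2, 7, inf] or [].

[2, inf]

Mod squares: a ≡ -806, b ≡ -2418. Check v ∈ {∞, 2, 3, 5, 11, 13, 17, 23, 31}.
v=2: v_2(a)=3, v_2(b)=1; units ≡ 5, 7 (mod 8); ε·ε+αω+βω = 0·1+3·0+1·1 ≡ 1  ⇒  (a,b)_2 = -1.
v=13: a=13^1·(≡12), b=13^1·(≡9) mod 13; (12|13)=+1, (9|13)=+1; (−1)^{1·1·6}·(+1)^1·(+1)^1 = +1.
v=11: a=11^2·(≡2), b=11^0·(≡6) mod 11; (2|11)=-1, (6|11)=-1; (−1)^{2·0·5}·(-1)^0·(-1)^2 = +1.
v=∞: -806 < 0 and -2418 < 0  ⇒  (a,b)_∞ = -1.
v=3: a=3^-2·(≡1), b=3^3·(≡1) mod 3; (1|3)=+1, (1|3)=+1; (−1)^{-2·3·1}·(+1)^3·(+1)^-2 = +1.
v=31: a=31^1·(≡8), b=31^1·(≡27) mod 31; (8|31)=+1, (27|31)=-1; (−1)^{1·1·15}·(+1)^1·(-1)^1 = +1.
v=23: a=23^0·(≡14), b=23^2·(≡5) mod 23; (14|23)=-1, (5|23)=-1; (−1)^{0·2·11}·(-1)^2·(-1)^0 = +1.
v=5: a=5^-2·(≡4), b=5^0·(≡3) mod 5; (4|5)=+1, (3|5)=-1; (−1)^{-2·0·2}·(+1)^0·(-1)^-2 = +1.
v=17: a=17^0·(≡3), b=17^-2·(≡13) mod 17; (3|17)=-1, (13|17)=+1; (−1)^{0·-2·8}·(-1)^-2·(+1)^0 = +1.
Ram(-806, -2418) = {2, ∞}; no ℚ_2-point on the conic.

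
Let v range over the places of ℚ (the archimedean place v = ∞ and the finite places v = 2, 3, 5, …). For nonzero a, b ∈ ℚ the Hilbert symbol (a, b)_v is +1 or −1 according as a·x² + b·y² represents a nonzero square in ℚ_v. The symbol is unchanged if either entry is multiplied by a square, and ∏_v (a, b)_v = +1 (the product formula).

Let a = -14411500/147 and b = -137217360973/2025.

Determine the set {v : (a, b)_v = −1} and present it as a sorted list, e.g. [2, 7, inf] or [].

[2, 3, 5, 7, 11, 31, 37, inf]

(a, b) ≡ (-432345, -1315237) mod (ℚ^×)²; places V = {2, 3, 5, 7, 11, 17, 19, 29, 31, 37, 41, ∞}.
(a,b)_31: α=0, u≡12; β=1, v≡23 (mod 31); (12|31)=-1, (23|31)=-1; sign (−1)^0·-1^1·-1^0 = -1.
(a,b)_2: α=2, β=0; u≡7, v≡3 (mod 8); ε(u)ε(v)=1·1, αω(v)=2·1, βω(u)=0·0; sum ≡ 1  ⇒  -1.
(a,b)_7: α=-2, u≡3; β=1, v≡5 (mod 7); (3|7)=-1, (5|7)=-1; sign (−1)^0·-1^1·-1^-2 = -1.
(a,b)_19: α=1, u≡4; β=3, v≡3 (mod 19); (4|19)=+1, (3|19)=-1; sign (−1)^1·+1^3·-1^1 = +1.
(a,b)_5: α=3, u≡4; β=-2, v≡2 (mod 5); (4|5)=+1, (2|5)=-1; sign (−1)^0·+1^-2·-1^3 = -1.
(a,b)_11: α=0, u≡10; β=1, v≡4 (mod 11); (10|11)=-1, (4|11)=+1; sign (−1)^0·-1^1·+1^0 = -1.
(a,b)_41: α=1, u≡39; β=0, v≡39 (mod 41); (39|41)=+1, (39|41)=+1; sign (−1)^0·+1^0·+1^1 = +1.
(a,b)_37: α=1, u≡1; β=0, v≡17 (mod 37); (1|37)=+1, (17|37)=-1; sign (−1)^0·+1^0·-1^1 = -1.
(a,b)_3: α=-1, u≡2; β=-4, v≡2 (mod 3); (2|3)=-1, (2|3)=-1; sign (−1)^0·-1^-4·-1^-1 = -1.
(a,b)_17: α=0, u≡15; β=2, v≡4 (mod 17); (15|17)=+1, (4|17)=+1; sign (−1)^0·+1^2·+1^0 = +1.
(a,b)_∞: sgn(-432345)=−, sgn(-1315237)=−, so -1.
(a,b)_29: α=0, u≡25; β=1, v≡2 (mod 29); (25|29)=+1, (2|29)=-1; sign (−1)^0·+1^1·-1^0 = +1.
(-432345, -1315237 / ℚ) ramifies at {2, 3, 5, 7, 11, 31, 37, ∞}: a division algebra.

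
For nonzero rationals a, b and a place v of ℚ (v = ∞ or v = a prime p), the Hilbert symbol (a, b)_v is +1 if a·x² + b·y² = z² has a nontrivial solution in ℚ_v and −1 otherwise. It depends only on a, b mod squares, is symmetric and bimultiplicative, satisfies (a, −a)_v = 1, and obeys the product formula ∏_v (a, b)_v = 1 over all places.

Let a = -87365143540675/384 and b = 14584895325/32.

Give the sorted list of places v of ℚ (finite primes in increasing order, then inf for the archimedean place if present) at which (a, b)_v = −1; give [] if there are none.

(a, b) ≡ (-24882, 26) mod (ℚ^×)²; places V = {2, 3, 5, 7, 11, 13, 29, ∞}.
(a,b)_29: α=3, u≡8; β=2, v≡2 (mod 29); (8|29)=-1, (2|29)=-1; sign (−1)^0·-1^2·-1^3 = -1.
(a,b)_2: α=-7, β=-5; u≡7, v≡5 (mod 8); ε(u)ε(v)=1·0, αω(v)=-7·1, βω(u)=-5·0; sum ≡ 1  ⇒  -1.
(a,b)_3: α=-1, u≡1; β=2, v≡2 (mod 3); (1|3)=+1, (2|3)=-1; sign (−1)^0·+1^2·-1^-1 = -1.
(a,b)_7: α=2, u≡3; β=2, v≡3 (mod 7); (3|7)=-1, (3|7)=-1; sign (−1)^0·-1^2·-1^2 = +1.
(a,b)_5: α=2, u≡2; β=2, v≡4 (mod 5); (2|5)=-1, (4|5)=+1; sign (−1)^0·-1^2·+1^2 = +1.
(a,b)_11: α=3, u≡9; β=2, v≡3 (mod 11); (9|11)=+1, (3|11)=+1; sign (−1)^0·+1^2·+1^3 = +1.
(a,b)_∞: sgn(-24882)=−, sgn(26)=+, so +1.
(a,b)_13: α=3, u≡9; β=1, v≡6 (mod 13); (9|13)=+1, (6|13)=-1; sign (−1)^0·+1^1·-1^3 = -1.
Ram(-24882, 26) = {2, 3, 13, 29}; no ℚ_2-point on the conic.

[2, 3, 13, 29]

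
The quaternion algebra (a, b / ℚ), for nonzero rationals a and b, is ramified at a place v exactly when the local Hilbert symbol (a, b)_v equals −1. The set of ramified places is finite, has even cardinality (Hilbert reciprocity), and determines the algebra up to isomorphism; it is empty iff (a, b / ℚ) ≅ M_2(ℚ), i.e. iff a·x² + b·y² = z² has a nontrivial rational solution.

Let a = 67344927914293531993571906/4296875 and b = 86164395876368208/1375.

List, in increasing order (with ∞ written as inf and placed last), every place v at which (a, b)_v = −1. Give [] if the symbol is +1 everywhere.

[11, 29]

(a, b) ≡ (4774, 346115) mod (ℚ^×)²; places V = {2, 3, 5, 7, 11, 29, 31, ∞}.
(a,b)_3: α=0, u≡1; β=2, v≡2 (mod 3); (1|3)=+1, (2|3)=-1; sign (−1)^0·+1^2·-1^0 = +1.
(a,b)_7: α=11, u≡5; β=7, v≡1 (mod 7); (5|7)=-1, (1|7)=+1; sign (−1)^1·-1^7·+1^11 = +1.
(a,b)_5: α=-8, u≡1; β=-3, v≡3 (mod 5); (1|5)=+1, (3|5)=-1; sign (−1)^0·+1^-3·-1^-8 = +1.
(a,b)_31: α=5, u≡11; β=3, v≡7 (mod 31); (11|31)=-1, (7|31)=+1; sign (−1)^1·-1^3·+1^5 = +1.
(a,b)_11: α=-1, u≡3; β=-1, v≡9 (mod 11); (3|11)=+1, (9|11)=+1; sign (−1)^1·+1^-1·+1^-1 = -1.
(a,b)_∞: sgn(4774)=+, sgn(346115)=+, so +1.
(a,b)_2: α=1, β=4; u≡3, v≡3 (mod 8); ε(u)ε(v)=1·1, αω(v)=1·1, βω(u)=4·1; sum ≡ 0  ⇒  +1.
(a,b)_29: α=6, u≡17; β=3, v≡9 (mod 29); (17|29)=-1, (9|29)=+1; sign (−1)^0·-1^3·+1^6 = -1.
(4774, 346115 / ℚ) ramifies at {11, 29}: a division algebra.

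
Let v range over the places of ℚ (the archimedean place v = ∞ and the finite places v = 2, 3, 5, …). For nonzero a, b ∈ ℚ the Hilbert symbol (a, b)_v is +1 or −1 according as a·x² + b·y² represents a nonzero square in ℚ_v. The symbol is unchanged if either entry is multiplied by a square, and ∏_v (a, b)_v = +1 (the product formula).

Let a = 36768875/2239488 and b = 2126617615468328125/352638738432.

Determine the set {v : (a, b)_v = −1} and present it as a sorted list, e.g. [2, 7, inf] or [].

[3, 13]

(a, b) ≡ (36465, 26) mod (ℚ^×)²; places V = {2, 3, 5, 11, 13, 17, ∞}.
(a,b)_2: α=-10, β=-13; u≡1, v≡5 (mod 8); ε(u)ε(v)=0·0, αω(v)=-10·1, βω(u)=-13·0; sum ≡ 0  ⇒  +1.
(a,b)_13: α=1, u≡1; β=3, v≡2 (mod 13); (1|13)=+1, (2|13)=-1; sign (−1)^0·+1^3·-1^1 = -1.
(a,b)_∞: sgn(36465)=+, sgn(26)=+, so +1.
(a,b)_11: α=3, u≡9; β=8, v≡5 (mod 11); (9|11)=+1, (5|11)=+1; sign (−1)^0·+1^8·+1^3 = +1.
(a,b)_17: α=1, u≡5; β=2, v≡4 (mod 17); (5|17)=-1, (4|17)=+1; sign (−1)^0·-1^2·+1^1 = +1.
(a,b)_3: α=-7, u≡2; β=-16, v≡2 (mod 3); (2|3)=-1, (2|3)=-1; sign (−1)^0·-1^-16·-1^-7 = -1.
(a,b)_5: α=3, u≡2; β=6, v≡4 (mod 5); (2|5)=-1, (4|5)=+1; sign (−1)^0·-1^6·+1^3 = +1.
Ram(36465, 26) = {3, 13}; no ℚ_3-point on the conic.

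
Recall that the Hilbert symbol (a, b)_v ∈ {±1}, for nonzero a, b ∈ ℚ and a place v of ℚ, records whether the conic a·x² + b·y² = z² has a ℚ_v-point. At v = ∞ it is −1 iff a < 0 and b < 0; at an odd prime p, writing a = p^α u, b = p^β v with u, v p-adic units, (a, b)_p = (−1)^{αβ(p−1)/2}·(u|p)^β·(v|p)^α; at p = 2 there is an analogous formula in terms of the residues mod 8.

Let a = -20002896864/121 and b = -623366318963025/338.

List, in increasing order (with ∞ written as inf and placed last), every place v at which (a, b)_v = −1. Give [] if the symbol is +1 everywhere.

[23, inf]

(a, b) ≡ (-5934, -2) mod (ℚ^×)²; places V = {2, 3, 5, 11, 13, 17, 23, 43, ∞}.
(a,b)_11: α=-2, u≡6; β=2, v≡9 (mod 11); (6|11)=-1, (9|11)=+1; sign (−1)^0·-1^2·+1^-2 = +1.
(a,b)_3: α=7, u≡2; β=6, v≡1 (mod 3); (2|3)=-1, (1|3)=+1; sign (−1)^0·-1^6·+1^7 = +1.
(a,b)_13: α=0, u≡6; β=-2, v≡6 (mod 13); (6|13)=-1, (6|13)=-1; sign (−1)^0·-1^-2·-1^0 = +1.
(a,b)_23: α=1, u≡2; β=2, v≡22 (mod 23); (2|23)=+1, (22|23)=-1; sign (−1)^0·+1^2·-1^1 = -1.
(a,b)_2: α=5, β=-1; u≡1, v≡7 (mod 8); ε(u)ε(v)=0·1, αω(v)=5·0, βω(u)=-1·0; sum ≡ 0  ⇒  +1.
(a,b)_∞: sgn(-5934)=−, sgn(-2)=−, so -1.
(a,b)_17: α=2, u≡16; β=2, v≡9 (mod 17); (16|17)=+1, (9|17)=+1; sign (−1)^0·+1^2·+1^2 = +1.
(a,b)_43: α=1, u≡2; β=2, v≡6 (mod 43); (2|43)=-1, (6|43)=+1; sign (−1)^0·-1^2·+1^1 = +1.
(a,b)_5: α=0, u≡1; β=2, v≡3 (mod 5); (1|5)=+1, (3|5)=-1; sign (−1)^0·+1^2·-1^0 = +1.
|Ram(-5934, -2)| = 2, even; anisotropic at {23, ∞}.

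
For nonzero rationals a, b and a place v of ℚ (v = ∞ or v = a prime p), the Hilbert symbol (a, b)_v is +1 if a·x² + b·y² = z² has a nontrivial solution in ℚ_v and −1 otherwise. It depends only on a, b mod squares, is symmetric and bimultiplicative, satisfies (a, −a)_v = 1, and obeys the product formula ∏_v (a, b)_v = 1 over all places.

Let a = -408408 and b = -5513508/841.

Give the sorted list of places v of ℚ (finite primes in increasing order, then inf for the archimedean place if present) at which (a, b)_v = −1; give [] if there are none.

Mod squares: a ≡ -102102, b ≡ -17017. Check v ∈ {∞, 2, 3, 7, 11, 13, 17, 29}.
v=17: a=17^1·(≡14), b=17^1·(≡13) mod 17; (14|17)=-1, (13|17)=+1; (−1)^{1·1·8}·(-1)^1·(+1)^1 = -1.
v=3: a=3^1·(≡1), b=3^4·(≡2) mod 3; (1|3)=+1, (2|3)=-1; (−1)^{1·4·1}·(+1)^4·(-1)^1 = -1.
v=29: a=29^0·(≡28), b=29^-2·(≡1) mod 29; (28|29)=+1, (1|29)=+1; (−1)^{0·-2·14}·(+1)^-2·(+1)^0 = +1.
v=∞: -102102 < 0 and -17017 < 0  ⇒  (a,b)_∞ = -1.
v=7: a=7^1·(≡1), b=7^1·(≡3) mod 7; (1|7)=+1, (3|7)=-1; (−1)^{1·1·3}·(+1)^1·(-1)^1 = +1.
v=13: a=13^1·(≡5), b=13^1·(≡1) mod 13; (5|13)=-1, (1|13)=+1; (−1)^{1·1·6}·(-1)^1·(+1)^1 = -1.
v=11: a=11^1·(≡8), b=11^1·(≡4) mod 11; (8|11)=-1, (4|11)=+1; (−1)^{1·1·5}·(-1)^1·(+1)^1 = +1.
v=2: v_2(a)=3, v_2(b)=2; units ≡ 5, 7 (mod 8); ε·ε+αω+βω = 0·1+3·0+2·1 ≡ 0  ⇒  (a,b)_2 = +1.
(-102102, -17017 / ℚ) ramifies at {3, 13, 17, ∞}: a division algebra.

[3, 13, 17, inf]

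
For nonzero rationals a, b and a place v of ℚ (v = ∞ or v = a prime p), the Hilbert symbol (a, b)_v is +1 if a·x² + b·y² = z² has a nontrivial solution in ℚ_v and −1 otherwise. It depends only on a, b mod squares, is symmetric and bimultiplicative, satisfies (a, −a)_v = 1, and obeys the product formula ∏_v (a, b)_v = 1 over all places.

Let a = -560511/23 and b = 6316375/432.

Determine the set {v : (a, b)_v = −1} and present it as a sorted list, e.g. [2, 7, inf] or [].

Mod squares: a ≡ -29233, b ≡ 4485. Check v ∈ {∞, 2, 3, 5, 7, 13, 23, 31, 41}.
v=7: a=7^2·(≡3), b=7^0·(≡6) mod 7; (3|7)=-1, (6|7)=-1; (−1)^{2·0·3}·(-1)^0·(-1)^2 = +1.
v=2: v_2(a)=0, v_2(b)=-4; units ≡ 7, 5 (mod 8); ε·ε+αω+βω = 1·0+0·1+-4·0 ≡ 0  ⇒  (a,b)_2 = +1.
v=31: a=31^1·(≡1), b=31^0·(≡15) mod 31; (1|31)=+1, (15|31)=-1; (−1)^{1·0·15}·(+1)^0·(-1)^1 = -1.
v=3: a=3^2·(≡2), b=3^-3·(≡1) mod 3; (2|3)=-1, (1|3)=+1; (−1)^{2·-3·1}·(-1)^-3·(+1)^2 = -1.
v=41: a=41^1·(≡1), b=41^0·(≡39) mod 41; (1|41)=+1, (39|41)=+1; (−1)^{1·0·20}·(+1)^0·(+1)^1 = +1.
v=5: a=5^0·(≡3), b=5^3·(≡3) mod 5; (3|5)=-1, (3|5)=-1; (−1)^{0·3·2}·(-1)^3·(-1)^0 = -1.
v=∞: -29233 < 0 and 4485 > 0  ⇒  (a,b)_∞ = +1.
v=23: a=23^-1·(≡22), b=23^1·(≡22) mod 23; (22|23)=-1, (22|23)=-1; (−1)^{-1·1·11}·(-1)^1·(-1)^-1 = -1.
v=13: a=13^0·(≡1), b=13^3·(≡5) mod 13; (1|13)=+1, (5|13)=-1; (−1)^{0·3·6}·(+1)^3·(-1)^0 = +1.
|Ram(-29233, 4485)| = 4, even; anisotropic at {3, 5, 23, 31}.

[3, 5, 23, 31]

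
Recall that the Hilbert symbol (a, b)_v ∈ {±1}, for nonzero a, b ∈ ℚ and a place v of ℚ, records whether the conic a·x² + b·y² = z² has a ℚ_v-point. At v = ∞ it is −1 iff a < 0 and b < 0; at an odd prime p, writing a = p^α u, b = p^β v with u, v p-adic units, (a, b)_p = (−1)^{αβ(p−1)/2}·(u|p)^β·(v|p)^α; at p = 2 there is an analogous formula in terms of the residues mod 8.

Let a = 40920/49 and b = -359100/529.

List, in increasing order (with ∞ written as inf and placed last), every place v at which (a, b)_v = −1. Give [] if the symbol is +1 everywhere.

[3, 7, 11, 19]

(a, b) ≡ (10230, -399) mod (ℚ^×)²; places V = {2, 3, 5, 7, 11, 19, 23, 31, ∞}.
(a,b)_∞: sgn(10230)=+, sgn(-399)=−, so +1.
(a,b)_7: α=-2, u≡5; β=1, v≡6 (mod 7); (5|7)=-1, (6|7)=-1; sign (−1)^0·-1^1·-1^-2 = -1.
(a,b)_23: α=0, u≡1; β=-2, v≡22 (mod 23); (1|23)=+1, (22|23)=-1; sign (−1)^0·+1^-2·-1^0 = +1.
(a,b)_2: α=3, β=2; u≡3, v≡1 (mod 8); ε(u)ε(v)=1·0, αω(v)=3·0, βω(u)=2·1; sum ≡ 0  ⇒  +1.
(a,b)_31: α=1, u≡1; β=0, v≡2 (mod 31); (1|31)=+1, (2|31)=+1; sign (−1)^0·+1^0·+1^1 = +1.
(a,b)_3: α=1, u≡2; β=3, v≡2 (mod 3); (2|3)=-1, (2|3)=-1; sign (−1)^1·-1^3·-1^1 = -1.
(a,b)_19: α=0, u≡15; β=1, v≡11 (mod 19); (15|19)=-1, (11|19)=+1; sign (−1)^0·-1^1·+1^0 = -1.
(a,b)_11: α=1, u≡7; β=0, v≡6 (mod 11); (7|11)=-1, (6|11)=-1; sign (−1)^0·-1^0·-1^1 = -1.
(a,b)_5: α=1, u≡1; β=2, v≡4 (mod 5); (1|5)=+1, (4|5)=+1; sign (−1)^0·+1^2·+1^1 = +1.
|Ram(10230, -399)| = 4, even; anisotropic at {3, 7, 11, 19}.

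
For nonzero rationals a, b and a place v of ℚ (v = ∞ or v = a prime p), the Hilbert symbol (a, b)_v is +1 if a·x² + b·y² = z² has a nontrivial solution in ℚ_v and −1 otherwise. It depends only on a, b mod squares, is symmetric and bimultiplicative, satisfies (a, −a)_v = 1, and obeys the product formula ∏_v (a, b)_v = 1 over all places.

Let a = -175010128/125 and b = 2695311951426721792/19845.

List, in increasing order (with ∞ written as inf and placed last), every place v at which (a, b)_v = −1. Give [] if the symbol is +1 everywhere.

[2, 31]

(a, b) ≡ (-103385, 110) mod (ℚ^×)²; places V = {2, 3, 5, 7, 11, 23, 29, 31, ∞}.
(a,b)_∞: sgn(-103385)=−, sgn(110)=+, so +1.
(a,b)_2: α=4, β=11; u≡7, v≡7 (mod 8); ε(u)ε(v)=1·1, αω(v)=4·0, βω(u)=11·0; sum ≡ 1  ⇒  -1.
(a,b)_3: α=0, u≡1; β=-4, v≡2 (mod 3); (1|3)=+1, (2|3)=-1; sign (−1)^0·+1^-4·-1^0 = +1.
(a,b)_23: α=3, u≡6; β=6, v≡12 (mod 23); (6|23)=+1, (12|23)=+1; sign (−1)^0·+1^6·+1^3 = +1.
(a,b)_5: α=-3, u≡2; β=-1, v≡3 (mod 5); (2|5)=-1, (3|5)=-1; sign (−1)^0·-1^-1·-1^-3 = +1.
(a,b)_29: α=1, u≡14; β=2, v≡24 (mod 29); (14|29)=-1, (24|29)=+1; sign (−1)^0·-1^2·+1^1 = +1.
(a,b)_11: α=0, u≡1; β=1, v≡7 (mod 11); (1|11)=+1, (7|11)=-1; sign (−1)^0·+1^1·-1^0 = +1.
(a,b)_31: α=1, u≡15; β=2, v≡23 (mod 31); (15|31)=-1, (23|31)=-1; sign (−1)^0·-1^2·-1^1 = -1.
(a,b)_7: α=0, u≡6; β=-2, v≡3 (mod 7); (6|7)=-1, (3|7)=-1; sign (−1)^0·-1^-2·-1^0 = +1.
Ram(-103385, 110) = {2, 31}; no ℚ_2-point on the conic.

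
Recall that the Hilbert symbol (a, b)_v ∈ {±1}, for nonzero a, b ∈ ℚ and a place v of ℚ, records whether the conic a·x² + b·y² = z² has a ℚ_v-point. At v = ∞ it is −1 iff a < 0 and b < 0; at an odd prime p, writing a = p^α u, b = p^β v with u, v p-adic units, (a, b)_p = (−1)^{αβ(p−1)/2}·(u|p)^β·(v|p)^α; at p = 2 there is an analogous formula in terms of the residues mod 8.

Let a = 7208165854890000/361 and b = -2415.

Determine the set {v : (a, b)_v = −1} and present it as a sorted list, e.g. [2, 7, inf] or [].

[3, 31]

Mod squares: a ≡ 3089801, b ≡ -2415. Check v ∈ {∞, 2, 3, 5, 7, 11, 13, 17, 19, 23, 31, 41}.
v=23: a=23^2·(≡18), b=23^1·(≡10) mod 23; (18|23)=+1, (10|23)=-1; (−1)^{2·1·11}·(+1)^1·(-1)^2 = +1.
v=13: a=13^1·(≡8), b=13^0·(≡3) mod 13; (8|13)=-1, (3|13)=+1; (−1)^{1·0·6}·(-1)^0·(+1)^1 = +1.
v=17: a=17^1·(≡5), b=17^0·(≡16) mod 17; (5|17)=-1, (16|17)=+1; (−1)^{1·0·8}·(-1)^0·(+1)^1 = +1.
v=∞: 3089801 > 0 and -2415 < 0  ⇒  (a,b)_∞ = +1.
v=7: a=7^2·(≡1), b=7^1·(≡5) mod 7; (1|7)=+1, (5|7)=-1; (−1)^{2·1·3}·(+1)^1·(-1)^2 = +1.
v=41: a=41^1·(≡19), b=41^0·(≡4) mod 41; (19|41)=-1, (4|41)=+1; (−1)^{1·0·20}·(-1)^0·(+1)^1 = +1.
v=11: a=11^1·(≡8), b=11^0·(≡5) mod 11; (8|11)=-1, (5|11)=+1; (−1)^{1·0·5}·(-1)^0·(+1)^1 = +1.
v=31: a=31^1·(≡26), b=31^0·(≡3) mod 31; (26|31)=-1, (3|31)=-1; (−1)^{1·0·15}·(-1)^0·(-1)^1 = -1.
v=2: v_2(a)=4, v_2(b)=0; units ≡ 1, 1 (mod 8); ε·ε+αω+βω = 0·0+4·0+0·0 ≡ 0  ⇒  (a,b)_2 = +1.
v=19: a=19^-2·(≡8), b=19^0·(≡17) mod 19; (8|19)=-1, (17|19)=+1; (−1)^{-2·0·9}·(-1)^0·(+1)^-2 = +1.
v=3: a=3^2·(≡2), b=3^1·(≡2) mod 3; (2|3)=-1, (2|3)=-1; (−1)^{2·1·1}·(-1)^1·(-1)^2 = -1.
v=5: a=5^4·(≡4), b=5^1·(≡2) mod 5; (4|5)=+1, (2|5)=-1; (−1)^{4·1·2}·(+1)^1·(-1)^4 = +1.
Ram(3089801, -2415) = {3, 31}; no ℚ_3-point on the conic.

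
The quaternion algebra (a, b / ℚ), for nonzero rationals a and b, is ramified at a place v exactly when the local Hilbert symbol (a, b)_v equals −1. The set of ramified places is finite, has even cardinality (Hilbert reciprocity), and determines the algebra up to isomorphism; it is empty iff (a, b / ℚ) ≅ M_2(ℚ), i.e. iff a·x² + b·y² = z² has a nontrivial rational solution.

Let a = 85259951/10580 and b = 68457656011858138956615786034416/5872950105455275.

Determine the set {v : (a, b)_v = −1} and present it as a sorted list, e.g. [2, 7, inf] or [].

[7, 31]

(a, b) ≡ (6355, 14706741) mod (ℚ^×)²; places V = {2, 3, 5, 7, 17, 19, 23, 29, 31, 37, 41, 47, ∞}.
(a,b)_7: α=2, u≡3; β=3, v≡1 (mod 7); (3|7)=-1, (1|7)=+1; sign (−1)^0·-1^3·+1^2 = -1.
(a,b)_37: α=2, u≡33; β=8, v≡31 (mod 37); (33|37)=+1, (31|37)=-1; sign (−1)^0·+1^8·-1^2 = +1.
(a,b)_17: α=0, u≡12; β=-4, v≡10 (mod 17); (12|17)=-1, (10|17)=-1; sign (−1)^0·-1^-4·-1^0 = +1.
(a,b)_2: α=-2, β=4; u≡3, v≡5 (mod 8); ε(u)ε(v)=1·0, αω(v)=-2·1, βω(u)=4·1; sum ≡ 0  ⇒  +1.
(a,b)_29: α=0, u≡4; β=1, v≡24 (mod 29); (4|29)=+1, (24|29)=+1; sign (−1)^0·+1^1·+1^0 = +1.
(a,b)_5: α=-1, u≡1; β=-2, v≡1 (mod 5); (1|5)=+1, (1|5)=+1; sign (−1)^0·+1^-2·+1^-1 = +1.
(a,b)_∞: sgn(6355)=+, sgn(14706741)=+, so +1.
(a,b)_47: α=0, u≡33; β=2, v≡21 (mod 47); (33|47)=-1, (21|47)=+1; sign (−1)^0·-1^2·+1^0 = +1.
(a,b)_41: α=1, u≡16; β=3, v≡21 (mod 41); (16|41)=+1, (21|41)=+1; sign (−1)^0·+1^3·+1^1 = +1.
(a,b)_19: α=0, u≡1; β=-1, v≡16 (mod 19); (1|19)=+1, (16|19)=+1; sign (−1)^0·+1^-1·+1^0 = +1.
(a,b)_31: α=1, u≡7; β=3, v≡9 (mod 31); (7|31)=+1, (9|31)=+1; sign (−1)^1·+1^3·+1^1 = -1.
(a,b)_3: α=0, u≡1; β=3, v≡1 (mod 3); (1|3)=+1, (1|3)=+1; sign (−1)^0·+1^3·+1^0 = +1.
(a,b)_23: α=-2, u≡20; β=-6, v≡1 (mod 23); (20|23)=-1, (1|23)=+1; sign (−1)^0·-1^-6·+1^-2 = +1.
Ram(6355, 14706741) = {7, 31}; no ℚ_7-point on the conic.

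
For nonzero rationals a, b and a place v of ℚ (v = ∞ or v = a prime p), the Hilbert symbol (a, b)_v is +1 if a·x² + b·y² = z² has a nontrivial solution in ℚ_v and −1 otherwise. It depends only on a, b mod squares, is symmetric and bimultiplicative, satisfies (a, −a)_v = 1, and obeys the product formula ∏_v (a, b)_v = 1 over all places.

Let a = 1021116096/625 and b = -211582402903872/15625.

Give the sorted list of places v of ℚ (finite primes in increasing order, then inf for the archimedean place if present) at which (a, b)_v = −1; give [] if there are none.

[2, 7, 11, 23]

(a, b) ≡ (299, -77) mod (ℚ^×)²; places V = {2, 3, 5, 7, 11, 13, 23, ∞}.
(a,b)_7: α=2, u≡3; β=3, v≡5 (mod 7); (3|7)=-1, (5|7)=-1; sign (−1)^0·-1^3·-1^2 = -1.
(a,b)_13: α=1, u≡1; β=2, v≡1 (mod 13); (1|13)=+1, (1|13)=+1; sign (−1)^0·+1^2·+1^1 = +1.
(a,b)_5: α=-4, u≡1; β=-6, v≡3 (mod 5); (1|5)=+1, (3|5)=-1; sign (−1)^0·+1^-6·-1^-4 = +1.
(a,b)_3: α=2, u≡2; β=4, v≡1 (mod 3); (2|3)=-1, (1|3)=+1; sign (−1)^0·-1^4·+1^2 = +1.
(a,b)_23: α=1, u≡1; β=2, v≡15 (mod 23); (1|23)=+1, (15|23)=-1; sign (−1)^0·+1^2·-1^1 = -1.
(a,b)_∞: sgn(299)=+, sgn(-77)=−, so +1.
(a,b)_2: α=6, β=6; u≡3, v≡3 (mod 8); ε(u)ε(v)=1·1, αω(v)=6·1, βω(u)=6·1; sum ≡ 1  ⇒  -1.
(a,b)_11: α=2, u≡2; β=3, v≡4 (mod 11); (2|11)=-1, (4|11)=+1; sign (−1)^0·-1^3·+1^2 = -1.
Ram(299, -77) = {2, 7, 11, 23}; no ℚ_2-point on the conic.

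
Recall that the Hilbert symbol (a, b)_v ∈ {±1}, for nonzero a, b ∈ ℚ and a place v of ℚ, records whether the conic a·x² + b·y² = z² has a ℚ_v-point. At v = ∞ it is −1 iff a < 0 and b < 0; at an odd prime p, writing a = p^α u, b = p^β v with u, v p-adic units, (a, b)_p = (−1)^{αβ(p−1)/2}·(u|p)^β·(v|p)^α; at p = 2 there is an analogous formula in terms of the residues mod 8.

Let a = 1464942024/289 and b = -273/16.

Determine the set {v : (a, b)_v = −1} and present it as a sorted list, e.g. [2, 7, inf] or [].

[3, 13]

(a, b) ≡ (546, -273) mod (ℚ^×)²; places V = {2, 3, 7, 13, 17, ∞}.
(a,b)_13: α=3, u≡3; β=1, v≡6 (mod 13); (3|13)=+1, (6|13)=-1; sign (−1)^0·+1^1·-1^3 = -1.
(a,b)_2: α=3, β=-4; u≡1, v≡7 (mod 8); ε(u)ε(v)=0·1, αω(v)=3·0, βω(u)=-4·0; sum ≡ 0  ⇒  +1.
(a,b)_7: α=3, u≡1; β=1, v≡5 (mod 7); (1|7)=+1, (5|7)=-1; sign (−1)^1·+1^1·-1^3 = +1.
(a,b)_3: α=5, u≡2; β=1, v≡2 (mod 3); (2|3)=-1, (2|3)=-1; sign (−1)^1·-1^1·-1^5 = -1.
(a,b)_17: α=-2, u≡4; β=0, v≡1 (mod 17); (4|17)=+1, (1|17)=+1; sign (−1)^0·+1^0·+1^-2 = +1.
(a,b)_∞: sgn(546)=+, sgn(-273)=−, so +1.
(546, -273 / ℚ) ramifies at {3, 13}: a division algebra.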